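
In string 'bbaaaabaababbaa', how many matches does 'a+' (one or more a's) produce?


Pattern 'a+' matches one or more consecutive a's.
String: 'bbaaaabaababbaa'
Scanning for runs of a:
  Match 1: 'aaaa' (length 4)
  Match 2: 'aa' (length 2)
  Match 3: 'a' (length 1)
  Match 4: 'aa' (length 2)
Total matches: 4

4


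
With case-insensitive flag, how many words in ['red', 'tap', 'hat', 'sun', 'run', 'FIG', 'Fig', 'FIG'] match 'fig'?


Case-insensitive matching: compare each word's lowercase form to 'fig'.
  'red' -> lower='red' -> no
  'tap' -> lower='tap' -> no
  'hat' -> lower='hat' -> no
  'sun' -> lower='sun' -> no
  'run' -> lower='run' -> no
  'FIG' -> lower='fig' -> MATCH
  'Fig' -> lower='fig' -> MATCH
  'FIG' -> lower='fig' -> MATCH
Matches: ['FIG', 'Fig', 'FIG']
Count: 3

3


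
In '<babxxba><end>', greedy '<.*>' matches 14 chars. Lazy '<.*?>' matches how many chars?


Greedy '<.*>' tries to match as MUCH as possible.
Lazy '<.*?>' tries to match as LITTLE as possible.

String: '<babxxba><end>'
Greedy '<.*>' starts at first '<' and extends to the LAST '>': '<babxxba><end>' (14 chars)
Lazy '<.*?>' starts at first '<' and stops at the FIRST '>': '<babxxba>' (9 chars)

9


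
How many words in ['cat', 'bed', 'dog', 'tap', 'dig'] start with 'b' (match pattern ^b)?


Pattern ^b anchors to start of word. Check which words begin with 'b':
  'cat' -> no
  'bed' -> MATCH (starts with 'b')
  'dog' -> no
  'tap' -> no
  'dig' -> no
Matching words: ['bed']
Count: 1

1


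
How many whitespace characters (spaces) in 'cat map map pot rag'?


\s matches whitespace characters (spaces, tabs, etc.).
Text: 'cat map map pot rag'
This text has 5 words separated by spaces.
Number of spaces = number of words - 1 = 5 - 1 = 4

4


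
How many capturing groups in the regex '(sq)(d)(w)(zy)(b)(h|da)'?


To count capturing groups, count each '(' that starts a group.
Pattern: '(sq)(d)(w)(zy)(b)(h|da)'
Walking through the pattern:
  Position 0: '(' -> group #1
  Position 4: '(' -> group #2
  Position 7: '(' -> group #3
  Position 10: '(' -> group #4
  Position 14: '(' -> group #5
  Position 17: '(' -> group #6
Total capturing groups: 6

6


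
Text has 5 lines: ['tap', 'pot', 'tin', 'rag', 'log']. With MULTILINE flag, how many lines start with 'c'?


With MULTILINE flag, ^ matches the start of each line.
Lines: ['tap', 'pot', 'tin', 'rag', 'log']
Checking which lines start with 'c':
  Line 1: 'tap' -> no
  Line 2: 'pot' -> no
  Line 3: 'tin' -> no
  Line 4: 'rag' -> no
  Line 5: 'log' -> no
Matching lines: []
Count: 0

0


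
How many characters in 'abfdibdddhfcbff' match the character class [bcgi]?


Character class [bcgi] matches any of: {b, c, g, i}
Scanning string 'abfdibdddhfcbff' character by character:
  pos 0: 'a' -> no
  pos 1: 'b' -> MATCH
  pos 2: 'f' -> no
  pos 3: 'd' -> no
  pos 4: 'i' -> MATCH
  pos 5: 'b' -> MATCH
  pos 6: 'd' -> no
  pos 7: 'd' -> no
  pos 8: 'd' -> no
  pos 9: 'h' -> no
  pos 10: 'f' -> no
  pos 11: 'c' -> MATCH
  pos 12: 'b' -> MATCH
  pos 13: 'f' -> no
  pos 14: 'f' -> no
Total matches: 5

5


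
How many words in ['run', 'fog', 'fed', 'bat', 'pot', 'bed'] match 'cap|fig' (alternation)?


Alternation 'cap|fig' matches either 'cap' or 'fig'.
Checking each word:
  'run' -> no
  'fog' -> no
  'fed' -> no
  'bat' -> no
  'pot' -> no
  'bed' -> no
Matches: []
Count: 0

0


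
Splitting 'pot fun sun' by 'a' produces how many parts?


Splitting by 'a' breaks the string at each occurrence of the separator.
Text: 'pot fun sun'
Parts after split:
  Part 1: 'pot fun sun'
Total parts: 1

1


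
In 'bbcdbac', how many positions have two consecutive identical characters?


Looking for consecutive identical characters in 'bbcdbac':
  pos 0-1: 'b' vs 'b' -> MATCH ('bb')
  pos 1-2: 'b' vs 'c' -> different
  pos 2-3: 'c' vs 'd' -> different
  pos 3-4: 'd' vs 'b' -> different
  pos 4-5: 'b' vs 'a' -> different
  pos 5-6: 'a' vs 'c' -> different
Consecutive identical pairs: ['bb']
Count: 1

1


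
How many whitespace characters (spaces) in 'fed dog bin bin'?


\s matches whitespace characters (spaces, tabs, etc.).
Text: 'fed dog bin bin'
This text has 4 words separated by spaces.
Number of spaces = number of words - 1 = 4 - 1 = 3

3


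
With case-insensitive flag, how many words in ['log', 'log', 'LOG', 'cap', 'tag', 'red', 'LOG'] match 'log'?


Case-insensitive matching: compare each word's lowercase form to 'log'.
  'log' -> lower='log' -> MATCH
  'log' -> lower='log' -> MATCH
  'LOG' -> lower='log' -> MATCH
  'cap' -> lower='cap' -> no
  'tag' -> lower='tag' -> no
  'red' -> lower='red' -> no
  'LOG' -> lower='log' -> MATCH
Matches: ['log', 'log', 'LOG', 'LOG']
Count: 4

4


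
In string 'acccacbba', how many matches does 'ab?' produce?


Pattern 'ab?' matches 'a' optionally followed by 'b'.
String: 'acccacbba'
Scanning left to right for 'a' then checking next char:
  Match 1: 'a' (a not followed by b)
  Match 2: 'a' (a not followed by b)
  Match 3: 'a' (a not followed by b)
Total matches: 3

3


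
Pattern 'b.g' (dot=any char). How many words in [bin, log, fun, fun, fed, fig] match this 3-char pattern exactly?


Pattern 'b.g' means: starts with 'b', any single char, ends with 'g'.
Checking each word (must be exactly 3 chars):
  'bin' (len=3): no
  'log' (len=3): no
  'fun' (len=3): no
  'fun' (len=3): no
  'fed' (len=3): no
  'fig' (len=3): no
Matching words: []
Total: 0

0


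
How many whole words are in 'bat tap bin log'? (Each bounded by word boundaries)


Word boundaries (\b) mark the start/end of each word.
Text: 'bat tap bin log'
Splitting by whitespace:
  Word 1: 'bat'
  Word 2: 'tap'
  Word 3: 'bin'
  Word 4: 'log'
Total whole words: 4

4


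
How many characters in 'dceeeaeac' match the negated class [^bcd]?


Negated class [^bcd] matches any char NOT in {b, c, d}
Scanning 'dceeeaeac':
  pos 0: 'd' -> no (excluded)
  pos 1: 'c' -> no (excluded)
  pos 2: 'e' -> MATCH
  pos 3: 'e' -> MATCH
  pos 4: 'e' -> MATCH
  pos 5: 'a' -> MATCH
  pos 6: 'e' -> MATCH
  pos 7: 'a' -> MATCH
  pos 8: 'c' -> no (excluded)
Total matches: 6

6


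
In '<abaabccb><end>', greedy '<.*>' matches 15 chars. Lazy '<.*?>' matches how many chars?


Greedy '<.*>' tries to match as MUCH as possible.
Lazy '<.*?>' tries to match as LITTLE as possible.

String: '<abaabccb><end>'
Greedy '<.*>' starts at first '<' and extends to the LAST '>': '<abaabccb><end>' (15 chars)
Lazy '<.*?>' starts at first '<' and stops at the FIRST '>': '<abaabccb>' (10 chars)

10


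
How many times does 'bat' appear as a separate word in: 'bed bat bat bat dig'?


Scanning each word for exact match 'bat':
  Word 1: 'bed' -> no
  Word 2: 'bat' -> MATCH
  Word 3: 'bat' -> MATCH
  Word 4: 'bat' -> MATCH
  Word 5: 'dig' -> no
Total matches: 3

3


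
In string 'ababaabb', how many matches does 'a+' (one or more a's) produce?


Pattern 'a+' matches one or more consecutive a's.
String: 'ababaabb'
Scanning for runs of a:
  Match 1: 'a' (length 1)
  Match 2: 'a' (length 1)
  Match 3: 'aa' (length 2)
Total matches: 3

3


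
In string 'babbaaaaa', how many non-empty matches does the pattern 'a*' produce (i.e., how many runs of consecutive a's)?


Pattern 'a*' matches zero or more a's. We want non-empty runs of consecutive a's.
String: 'babbaaaaa'
Walking through the string to find runs of a's:
  Run 1: positions 1-1 -> 'a'
  Run 2: positions 4-8 -> 'aaaaa'
Non-empty runs found: ['a', 'aaaaa']
Count: 2

2


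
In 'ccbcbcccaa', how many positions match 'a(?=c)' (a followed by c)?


Lookahead 'a(?=c)' matches 'a' only when followed by 'c'.
String: 'ccbcbcccaa'
Checking each position where char is 'a':
  pos 8: 'a' -> no (next='a')
Matching positions: []
Count: 0

0


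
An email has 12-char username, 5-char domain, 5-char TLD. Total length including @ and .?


An email address has format: username@domain.tld
Username length: 12
'@' character: 1
Domain length: 5
'.' character: 1
TLD length: 5
Total = 12 + 1 + 5 + 1 + 5 = 24

24


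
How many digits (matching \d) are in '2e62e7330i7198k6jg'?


\d matches any digit 0-9.
Scanning '2e62e7330i7198k6jg':
  pos 0: '2' -> DIGIT
  pos 2: '6' -> DIGIT
  pos 3: '2' -> DIGIT
  pos 5: '7' -> DIGIT
  pos 6: '3' -> DIGIT
  pos 7: '3' -> DIGIT
  pos 8: '0' -> DIGIT
  pos 10: '7' -> DIGIT
  pos 11: '1' -> DIGIT
  pos 12: '9' -> DIGIT
  pos 13: '8' -> DIGIT
  pos 15: '6' -> DIGIT
Digits found: ['2', '6', '2', '7', '3', '3', '0', '7', '1', '9', '8', '6']
Total: 12

12


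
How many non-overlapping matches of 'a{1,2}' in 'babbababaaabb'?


Pattern 'a{1,2}' matches between 1 and 2 consecutive a's (greedy).
String: 'babbababaaabb'
Finding runs of a's and applying greedy matching:
  Run at pos 1: 'a' (length 1)
  Run at pos 4: 'a' (length 1)
  Run at pos 6: 'a' (length 1)
  Run at pos 8: 'aaa' (length 3)
Matches: ['a', 'a', 'a', 'aa', 'a']
Count: 5

5


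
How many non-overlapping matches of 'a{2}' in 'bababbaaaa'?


Pattern 'a{2}' matches exactly 2 consecutive a's (greedy, non-overlapping).
String: 'bababbaaaa'
Scanning for runs of a's:
  Run at pos 1: 'a' (length 1) -> 0 match(es)
  Run at pos 3: 'a' (length 1) -> 0 match(es)
  Run at pos 6: 'aaaa' (length 4) -> 2 match(es)
Matches found: ['aa', 'aa']
Total: 2

2


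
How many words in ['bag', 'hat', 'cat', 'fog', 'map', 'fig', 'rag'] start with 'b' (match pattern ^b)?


Pattern ^b anchors to start of word. Check which words begin with 'b':
  'bag' -> MATCH (starts with 'b')
  'hat' -> no
  'cat' -> no
  'fog' -> no
  'map' -> no
  'fig' -> no
  'rag' -> no
Matching words: ['bag']
Count: 1

1


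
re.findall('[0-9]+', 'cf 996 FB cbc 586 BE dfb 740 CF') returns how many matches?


Pattern '[0-9]+' finds one or more digits.
Text: 'cf 996 FB cbc 586 BE dfb 740 CF'
Scanning for matches:
  Match 1: '996'
  Match 2: '586'
  Match 3: '740'
Total matches: 3

3


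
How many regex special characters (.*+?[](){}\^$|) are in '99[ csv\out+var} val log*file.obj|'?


Regex special characters are: . * + ? [ ] ( ) { } \ ^ $ |
Scanning '99[ csv\out+var} val log*file.obj|':
  pos 2: '[' -> SPECIAL
  pos 7: '\' -> SPECIAL
  pos 11: '+' -> SPECIAL
  pos 15: '}' -> SPECIAL
  pos 24: '*' -> SPECIAL
  pos 29: '.' -> SPECIAL
  pos 33: '|' -> SPECIAL
Special chars found: ['[', '\\', '+', '}', '*', '.', '|']
Total: 7

7


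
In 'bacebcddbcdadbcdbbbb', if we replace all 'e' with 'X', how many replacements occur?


re.sub('e', 'X', text) replaces every occurrence of 'e' with 'X'.
Text: 'bacebcddbcdadbcdbbbb'
Scanning for 'e':
  pos 3: 'e' -> replacement #1
Total replacements: 1

1


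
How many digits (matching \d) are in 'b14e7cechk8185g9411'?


\d matches any digit 0-9.
Scanning 'b14e7cechk8185g9411':
  pos 1: '1' -> DIGIT
  pos 2: '4' -> DIGIT
  pos 4: '7' -> DIGIT
  pos 10: '8' -> DIGIT
  pos 11: '1' -> DIGIT
  pos 12: '8' -> DIGIT
  pos 13: '5' -> DIGIT
  pos 15: '9' -> DIGIT
  pos 16: '4' -> DIGIT
  pos 17: '1' -> DIGIT
  pos 18: '1' -> DIGIT
Digits found: ['1', '4', '7', '8', '1', '8', '5', '9', '4', '1', '1']
Total: 11

11


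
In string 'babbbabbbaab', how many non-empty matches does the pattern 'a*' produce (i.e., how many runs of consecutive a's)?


Pattern 'a*' matches zero or more a's. We want non-empty runs of consecutive a's.
String: 'babbbabbbaab'
Walking through the string to find runs of a's:
  Run 1: positions 1-1 -> 'a'
  Run 2: positions 5-5 -> 'a'
  Run 3: positions 9-10 -> 'aa'
Non-empty runs found: ['a', 'a', 'aa']
Count: 3

3


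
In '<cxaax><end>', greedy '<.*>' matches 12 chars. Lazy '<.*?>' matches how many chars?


Greedy '<.*>' tries to match as MUCH as possible.
Lazy '<.*?>' tries to match as LITTLE as possible.

String: '<cxaax><end>'
Greedy '<.*>' starts at first '<' and extends to the LAST '>': '<cxaax><end>' (12 chars)
Lazy '<.*?>' starts at first '<' and stops at the FIRST '>': '<cxaax>' (7 chars)

7


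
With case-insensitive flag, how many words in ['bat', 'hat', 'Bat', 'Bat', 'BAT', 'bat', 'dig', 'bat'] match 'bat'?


Case-insensitive matching: compare each word's lowercase form to 'bat'.
  'bat' -> lower='bat' -> MATCH
  'hat' -> lower='hat' -> no
  'Bat' -> lower='bat' -> MATCH
  'Bat' -> lower='bat' -> MATCH
  'BAT' -> lower='bat' -> MATCH
  'bat' -> lower='bat' -> MATCH
  'dig' -> lower='dig' -> no
  'bat' -> lower='bat' -> MATCH
Matches: ['bat', 'Bat', 'Bat', 'BAT', 'bat', 'bat']
Count: 6

6


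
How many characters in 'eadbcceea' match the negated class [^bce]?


Negated class [^bce] matches any char NOT in {b, c, e}
Scanning 'eadbcceea':
  pos 0: 'e' -> no (excluded)
  pos 1: 'a' -> MATCH
  pos 2: 'd' -> MATCH
  pos 3: 'b' -> no (excluded)
  pos 4: 'c' -> no (excluded)
  pos 5: 'c' -> no (excluded)
  pos 6: 'e' -> no (excluded)
  pos 7: 'e' -> no (excluded)
  pos 8: 'a' -> MATCH
Total matches: 3

3


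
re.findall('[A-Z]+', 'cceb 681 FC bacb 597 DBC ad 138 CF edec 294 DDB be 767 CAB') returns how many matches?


Pattern '[A-Z]+' finds one or more uppercase letters.
Text: 'cceb 681 FC bacb 597 DBC ad 138 CF edec 294 DDB be 767 CAB'
Scanning for matches:
  Match 1: 'FC'
  Match 2: 'DBC'
  Match 3: 'CF'
  Match 4: 'DDB'
  Match 5: 'CAB'
Total matches: 5

5


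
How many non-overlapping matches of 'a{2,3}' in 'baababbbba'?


Pattern 'a{2,3}' matches between 2 and 3 consecutive a's (greedy).
String: 'baababbbba'
Finding runs of a's and applying greedy matching:
  Run at pos 1: 'aa' (length 2)
  Run at pos 4: 'a' (length 1)
  Run at pos 9: 'a' (length 1)
Matches: ['aa']
Count: 1

1


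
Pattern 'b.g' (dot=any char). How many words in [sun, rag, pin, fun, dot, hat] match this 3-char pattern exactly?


Pattern 'b.g' means: starts with 'b', any single char, ends with 'g'.
Checking each word (must be exactly 3 chars):
  'sun' (len=3): no
  'rag' (len=3): no
  'pin' (len=3): no
  'fun' (len=3): no
  'dot' (len=3): no
  'hat' (len=3): no
Matching words: []
Total: 0

0


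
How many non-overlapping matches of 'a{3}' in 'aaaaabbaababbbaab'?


Pattern 'a{3}' matches exactly 3 consecutive a's (greedy, non-overlapping).
String: 'aaaaabbaababbbaab'
Scanning for runs of a's:
  Run at pos 0: 'aaaaa' (length 5) -> 1 match(es)
  Run at pos 7: 'aa' (length 2) -> 0 match(es)
  Run at pos 10: 'a' (length 1) -> 0 match(es)
  Run at pos 14: 'aa' (length 2) -> 0 match(es)
Matches found: ['aaa']
Total: 1

1


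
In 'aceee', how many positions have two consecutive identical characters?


Looking for consecutive identical characters in 'aceee':
  pos 0-1: 'a' vs 'c' -> different
  pos 1-2: 'c' vs 'e' -> different
  pos 2-3: 'e' vs 'e' -> MATCH ('ee')
  pos 3-4: 'e' vs 'e' -> MATCH ('ee')
Consecutive identical pairs: ['ee', 'ee']
Count: 2

2


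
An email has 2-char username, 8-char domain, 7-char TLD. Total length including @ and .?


An email address has format: username@domain.tld
Username length: 2
'@' character: 1
Domain length: 8
'.' character: 1
TLD length: 7
Total = 2 + 1 + 8 + 1 + 7 = 19

19


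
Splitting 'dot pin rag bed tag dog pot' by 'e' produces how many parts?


Splitting by 'e' breaks the string at each occurrence of the separator.
Text: 'dot pin rag bed tag dog pot'
Parts after split:
  Part 1: 'dot pin rag b'
  Part 2: 'd tag dog pot'
Total parts: 2

2


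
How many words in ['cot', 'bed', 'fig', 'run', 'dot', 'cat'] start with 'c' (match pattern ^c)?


Pattern ^c anchors to start of word. Check which words begin with 'c':
  'cot' -> MATCH (starts with 'c')
  'bed' -> no
  'fig' -> no
  'run' -> no
  'dot' -> no
  'cat' -> MATCH (starts with 'c')
Matching words: ['cot', 'cat']
Count: 2

2


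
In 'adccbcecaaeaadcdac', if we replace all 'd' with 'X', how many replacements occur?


re.sub('d', 'X', text) replaces every occurrence of 'd' with 'X'.
Text: 'adccbcecaaeaadcdac'
Scanning for 'd':
  pos 1: 'd' -> replacement #1
  pos 13: 'd' -> replacement #2
  pos 15: 'd' -> replacement #3
Total replacements: 3

3


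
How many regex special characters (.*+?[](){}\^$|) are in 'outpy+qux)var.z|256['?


Regex special characters are: . * + ? [ ] ( ) { } \ ^ $ |
Scanning 'outpy+qux)var.z|256[':
  pos 5: '+' -> SPECIAL
  pos 9: ')' -> SPECIAL
  pos 13: '.' -> SPECIAL
  pos 15: '|' -> SPECIAL
  pos 19: '[' -> SPECIAL
Special chars found: ['+', ')', '.', '|', '[']
Total: 5

5


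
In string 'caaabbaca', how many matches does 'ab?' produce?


Pattern 'ab?' matches 'a' optionally followed by 'b'.
String: 'caaabbaca'
Scanning left to right for 'a' then checking next char:
  Match 1: 'a' (a not followed by b)
  Match 2: 'a' (a not followed by b)
  Match 3: 'ab' (a followed by b)
  Match 4: 'a' (a not followed by b)
  Match 5: 'a' (a not followed by b)
Total matches: 5

5


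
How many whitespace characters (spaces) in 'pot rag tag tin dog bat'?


\s matches whitespace characters (spaces, tabs, etc.).
Text: 'pot rag tag tin dog bat'
This text has 6 words separated by spaces.
Number of spaces = number of words - 1 = 6 - 1 = 5

5


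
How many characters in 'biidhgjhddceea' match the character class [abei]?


Character class [abei] matches any of: {a, b, e, i}
Scanning string 'biidhgjhddceea' character by character:
  pos 0: 'b' -> MATCH
  pos 1: 'i' -> MATCH
  pos 2: 'i' -> MATCH
  pos 3: 'd' -> no
  pos 4: 'h' -> no
  pos 5: 'g' -> no
  pos 6: 'j' -> no
  pos 7: 'h' -> no
  pos 8: 'd' -> no
  pos 9: 'd' -> no
  pos 10: 'c' -> no
  pos 11: 'e' -> MATCH
  pos 12: 'e' -> MATCH
  pos 13: 'a' -> MATCH
Total matches: 6

6


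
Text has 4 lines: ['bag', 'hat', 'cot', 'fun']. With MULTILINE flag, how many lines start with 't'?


With MULTILINE flag, ^ matches the start of each line.
Lines: ['bag', 'hat', 'cot', 'fun']
Checking which lines start with 't':
  Line 1: 'bag' -> no
  Line 2: 'hat' -> no
  Line 3: 'cot' -> no
  Line 4: 'fun' -> no
Matching lines: []
Count: 0

0


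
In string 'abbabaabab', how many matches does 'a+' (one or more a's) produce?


Pattern 'a+' matches one or more consecutive a's.
String: 'abbabaabab'
Scanning for runs of a:
  Match 1: 'a' (length 1)
  Match 2: 'a' (length 1)
  Match 3: 'aa' (length 2)
  Match 4: 'a' (length 1)
Total matches: 4

4


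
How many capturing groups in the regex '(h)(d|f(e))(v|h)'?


To count capturing groups, count each '(' that starts a group.
Pattern: '(h)(d|f(e))(v|h)'
Walking through the pattern:
  Position 0: '(' -> group #1
  Position 3: '(' -> group #2
  Position 7: '(' -> group #3
  Position 11: '(' -> group #4
Total capturing groups: 4

4


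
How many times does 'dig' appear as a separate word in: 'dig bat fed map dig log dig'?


Scanning each word for exact match 'dig':
  Word 1: 'dig' -> MATCH
  Word 2: 'bat' -> no
  Word 3: 'fed' -> no
  Word 4: 'map' -> no
  Word 5: 'dig' -> MATCH
  Word 6: 'log' -> no
  Word 7: 'dig' -> MATCH
Total matches: 3

3


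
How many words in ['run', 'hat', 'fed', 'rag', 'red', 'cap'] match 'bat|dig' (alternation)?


Alternation 'bat|dig' matches either 'bat' or 'dig'.
Checking each word:
  'run' -> no
  'hat' -> no
  'fed' -> no
  'rag' -> no
  'red' -> no
  'cap' -> no
Matches: []
Count: 0

0


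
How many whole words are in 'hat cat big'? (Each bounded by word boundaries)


Word boundaries (\b) mark the start/end of each word.
Text: 'hat cat big'
Splitting by whitespace:
  Word 1: 'hat'
  Word 2: 'cat'
  Word 3: 'big'
Total whole words: 3

3


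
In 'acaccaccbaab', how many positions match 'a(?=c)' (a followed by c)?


Lookahead 'a(?=c)' matches 'a' only when followed by 'c'.
String: 'acaccaccbaab'
Checking each position where char is 'a':
  pos 0: 'a' -> MATCH (next='c')
  pos 2: 'a' -> MATCH (next='c')
  pos 5: 'a' -> MATCH (next='c')
  pos 9: 'a' -> no (next='a')
  pos 10: 'a' -> no (next='b')
Matching positions: [0, 2, 5]
Count: 3

3


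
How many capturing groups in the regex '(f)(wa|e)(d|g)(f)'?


To count capturing groups, count each '(' that starts a group.
Pattern: '(f)(wa|e)(d|g)(f)'
Walking through the pattern:
  Position 0: '(' -> group #1
  Position 3: '(' -> group #2
  Position 9: '(' -> group #3
  Position 14: '(' -> group #4
Total capturing groups: 4

4


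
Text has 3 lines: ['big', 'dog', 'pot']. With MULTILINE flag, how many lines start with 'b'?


With MULTILINE flag, ^ matches the start of each line.
Lines: ['big', 'dog', 'pot']
Checking which lines start with 'b':
  Line 1: 'big' -> MATCH
  Line 2: 'dog' -> no
  Line 3: 'pot' -> no
Matching lines: ['big']
Count: 1

1


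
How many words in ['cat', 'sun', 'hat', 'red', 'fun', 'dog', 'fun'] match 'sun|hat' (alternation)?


Alternation 'sun|hat' matches either 'sun' or 'hat'.
Checking each word:
  'cat' -> no
  'sun' -> MATCH
  'hat' -> MATCH
  'red' -> no
  'fun' -> no
  'dog' -> no
  'fun' -> no
Matches: ['sun', 'hat']
Count: 2

2


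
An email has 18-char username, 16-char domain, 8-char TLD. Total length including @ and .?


An email address has format: username@domain.tld
Username length: 18
'@' character: 1
Domain length: 16
'.' character: 1
TLD length: 8
Total = 18 + 1 + 16 + 1 + 8 = 44

44


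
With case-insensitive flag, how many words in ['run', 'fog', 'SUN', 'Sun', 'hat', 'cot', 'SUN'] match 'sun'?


Case-insensitive matching: compare each word's lowercase form to 'sun'.
  'run' -> lower='run' -> no
  'fog' -> lower='fog' -> no
  'SUN' -> lower='sun' -> MATCH
  'Sun' -> lower='sun' -> MATCH
  'hat' -> lower='hat' -> no
  'cot' -> lower='cot' -> no
  'SUN' -> lower='sun' -> MATCH
Matches: ['SUN', 'Sun', 'SUN']
Count: 3

3


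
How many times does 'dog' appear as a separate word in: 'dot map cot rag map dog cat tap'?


Scanning each word for exact match 'dog':
  Word 1: 'dot' -> no
  Word 2: 'map' -> no
  Word 3: 'cot' -> no
  Word 4: 'rag' -> no
  Word 5: 'map' -> no
  Word 6: 'dog' -> MATCH
  Word 7: 'cat' -> no
  Word 8: 'tap' -> no
Total matches: 1

1


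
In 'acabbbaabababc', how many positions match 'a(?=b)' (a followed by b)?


Lookahead 'a(?=b)' matches 'a' only when followed by 'b'.
String: 'acabbbaabababc'
Checking each position where char is 'a':
  pos 0: 'a' -> no (next='c')
  pos 2: 'a' -> MATCH (next='b')
  pos 6: 'a' -> no (next='a')
  pos 7: 'a' -> MATCH (next='b')
  pos 9: 'a' -> MATCH (next='b')
  pos 11: 'a' -> MATCH (next='b')
Matching positions: [2, 7, 9, 11]
Count: 4

4


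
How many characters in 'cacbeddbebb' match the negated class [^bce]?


Negated class [^bce] matches any char NOT in {b, c, e}
Scanning 'cacbeddbebb':
  pos 0: 'c' -> no (excluded)
  pos 1: 'a' -> MATCH
  pos 2: 'c' -> no (excluded)
  pos 3: 'b' -> no (excluded)
  pos 4: 'e' -> no (excluded)
  pos 5: 'd' -> MATCH
  pos 6: 'd' -> MATCH
  pos 7: 'b' -> no (excluded)
  pos 8: 'e' -> no (excluded)
  pos 9: 'b' -> no (excluded)
  pos 10: 'b' -> no (excluded)
Total matches: 3

3


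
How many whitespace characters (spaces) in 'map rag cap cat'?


\s matches whitespace characters (spaces, tabs, etc.).
Text: 'map rag cap cat'
This text has 4 words separated by spaces.
Number of spaces = number of words - 1 = 4 - 1 = 3

3


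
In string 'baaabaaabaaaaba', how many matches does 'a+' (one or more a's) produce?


Pattern 'a+' matches one or more consecutive a's.
String: 'baaabaaabaaaaba'
Scanning for runs of a:
  Match 1: 'aaa' (length 3)
  Match 2: 'aaa' (length 3)
  Match 3: 'aaaa' (length 4)
  Match 4: 'a' (length 1)
Total matches: 4

4


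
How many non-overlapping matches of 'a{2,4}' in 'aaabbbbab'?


Pattern 'a{2,4}' matches between 2 and 4 consecutive a's (greedy).
String: 'aaabbbbab'
Finding runs of a's and applying greedy matching:
  Run at pos 0: 'aaa' (length 3)
  Run at pos 7: 'a' (length 1)
Matches: ['aaa']
Count: 1

1


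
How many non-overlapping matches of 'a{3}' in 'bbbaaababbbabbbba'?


Pattern 'a{3}' matches exactly 3 consecutive a's (greedy, non-overlapping).
String: 'bbbaaababbbabbbba'
Scanning for runs of a's:
  Run at pos 3: 'aaa' (length 3) -> 1 match(es)
  Run at pos 7: 'a' (length 1) -> 0 match(es)
  Run at pos 11: 'a' (length 1) -> 0 match(es)
  Run at pos 16: 'a' (length 1) -> 0 match(es)
Matches found: ['aaa']
Total: 1

1


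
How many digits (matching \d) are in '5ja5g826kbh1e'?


\d matches any digit 0-9.
Scanning '5ja5g826kbh1e':
  pos 0: '5' -> DIGIT
  pos 3: '5' -> DIGIT
  pos 5: '8' -> DIGIT
  pos 6: '2' -> DIGIT
  pos 7: '6' -> DIGIT
  pos 11: '1' -> DIGIT
Digits found: ['5', '5', '8', '2', '6', '1']
Total: 6

6


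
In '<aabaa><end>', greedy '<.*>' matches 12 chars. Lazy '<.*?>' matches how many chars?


Greedy '<.*>' tries to match as MUCH as possible.
Lazy '<.*?>' tries to match as LITTLE as possible.

String: '<aabaa><end>'
Greedy '<.*>' starts at first '<' and extends to the LAST '>': '<aabaa><end>' (12 chars)
Lazy '<.*?>' starts at first '<' and stops at the FIRST '>': '<aabaa>' (7 chars)

7


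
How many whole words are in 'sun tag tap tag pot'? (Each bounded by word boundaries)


Word boundaries (\b) mark the start/end of each word.
Text: 'sun tag tap tag pot'
Splitting by whitespace:
  Word 1: 'sun'
  Word 2: 'tag'
  Word 3: 'tap'
  Word 4: 'tag'
  Word 5: 'pot'
Total whole words: 5

5


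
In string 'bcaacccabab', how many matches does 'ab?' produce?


Pattern 'ab?' matches 'a' optionally followed by 'b'.
String: 'bcaacccabab'
Scanning left to right for 'a' then checking next char:
  Match 1: 'a' (a not followed by b)
  Match 2: 'a' (a not followed by b)
  Match 3: 'ab' (a followed by b)
  Match 4: 'ab' (a followed by b)
Total matches: 4

4


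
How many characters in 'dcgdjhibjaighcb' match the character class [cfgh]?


Character class [cfgh] matches any of: {c, f, g, h}
Scanning string 'dcgdjhibjaighcb' character by character:
  pos 0: 'd' -> no
  pos 1: 'c' -> MATCH
  pos 2: 'g' -> MATCH
  pos 3: 'd' -> no
  pos 4: 'j' -> no
  pos 5: 'h' -> MATCH
  pos 6: 'i' -> no
  pos 7: 'b' -> no
  pos 8: 'j' -> no
  pos 9: 'a' -> no
  pos 10: 'i' -> no
  pos 11: 'g' -> MATCH
  pos 12: 'h' -> MATCH
  pos 13: 'c' -> MATCH
  pos 14: 'b' -> no
Total matches: 6

6


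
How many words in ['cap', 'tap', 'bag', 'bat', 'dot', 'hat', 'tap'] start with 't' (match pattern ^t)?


Pattern ^t anchors to start of word. Check which words begin with 't':
  'cap' -> no
  'tap' -> MATCH (starts with 't')
  'bag' -> no
  'bat' -> no
  'dot' -> no
  'hat' -> no
  'tap' -> MATCH (starts with 't')
Matching words: ['tap', 'tap']
Count: 2

2


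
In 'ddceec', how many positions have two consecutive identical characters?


Looking for consecutive identical characters in 'ddceec':
  pos 0-1: 'd' vs 'd' -> MATCH ('dd')
  pos 1-2: 'd' vs 'c' -> different
  pos 2-3: 'c' vs 'e' -> different
  pos 3-4: 'e' vs 'e' -> MATCH ('ee')
  pos 4-5: 'e' vs 'c' -> different
Consecutive identical pairs: ['dd', 'ee']
Count: 2

2


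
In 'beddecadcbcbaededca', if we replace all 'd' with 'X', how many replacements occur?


re.sub('d', 'X', text) replaces every occurrence of 'd' with 'X'.
Text: 'beddecadcbcbaededca'
Scanning for 'd':
  pos 2: 'd' -> replacement #1
  pos 3: 'd' -> replacement #2
  pos 7: 'd' -> replacement #3
  pos 14: 'd' -> replacement #4
  pos 16: 'd' -> replacement #5
Total replacements: 5

5


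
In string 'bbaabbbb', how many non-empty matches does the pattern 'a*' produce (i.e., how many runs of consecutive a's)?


Pattern 'a*' matches zero or more a's. We want non-empty runs of consecutive a's.
String: 'bbaabbbb'
Walking through the string to find runs of a's:
  Run 1: positions 2-3 -> 'aa'
Non-empty runs found: ['aa']
Count: 1

1


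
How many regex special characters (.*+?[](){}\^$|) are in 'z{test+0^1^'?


Regex special characters are: . * + ? [ ] ( ) { } \ ^ $ |
Scanning 'z{test+0^1^':
  pos 1: '{' -> SPECIAL
  pos 6: '+' -> SPECIAL
  pos 8: '^' -> SPECIAL
  pos 10: '^' -> SPECIAL
Special chars found: ['{', '+', '^', '^']
Total: 4

4


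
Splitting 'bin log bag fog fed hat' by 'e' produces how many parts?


Splitting by 'e' breaks the string at each occurrence of the separator.
Text: 'bin log bag fog fed hat'
Parts after split:
  Part 1: 'bin log bag fog f'
  Part 2: 'd hat'
Total parts: 2

2


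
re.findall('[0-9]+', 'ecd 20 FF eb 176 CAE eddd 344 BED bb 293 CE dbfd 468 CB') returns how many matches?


Pattern '[0-9]+' finds one or more digits.
Text: 'ecd 20 FF eb 176 CAE eddd 344 BED bb 293 CE dbfd 468 CB'
Scanning for matches:
  Match 1: '20'
  Match 2: '176'
  Match 3: '344'
  Match 4: '293'
  Match 5: '468'
Total matches: 5

5


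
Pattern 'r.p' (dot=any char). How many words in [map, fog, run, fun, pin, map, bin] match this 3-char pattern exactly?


Pattern 'r.p' means: starts with 'r', any single char, ends with 'p'.
Checking each word (must be exactly 3 chars):
  'map' (len=3): no
  'fog' (len=3): no
  'run' (len=3): no
  'fun' (len=3): no
  'pin' (len=3): no
  'map' (len=3): no
  'bin' (len=3): no
Matching words: []
Total: 0

0


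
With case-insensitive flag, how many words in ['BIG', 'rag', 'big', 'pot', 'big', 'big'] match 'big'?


Case-insensitive matching: compare each word's lowercase form to 'big'.
  'BIG' -> lower='big' -> MATCH
  'rag' -> lower='rag' -> no
  'big' -> lower='big' -> MATCH
  'pot' -> lower='pot' -> no
  'big' -> lower='big' -> MATCH
  'big' -> lower='big' -> MATCH
Matches: ['BIG', 'big', 'big', 'big']
Count: 4

4


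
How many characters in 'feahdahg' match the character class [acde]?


Character class [acde] matches any of: {a, c, d, e}
Scanning string 'feahdahg' character by character:
  pos 0: 'f' -> no
  pos 1: 'e' -> MATCH
  pos 2: 'a' -> MATCH
  pos 3: 'h' -> no
  pos 4: 'd' -> MATCH
  pos 5: 'a' -> MATCH
  pos 6: 'h' -> no
  pos 7: 'g' -> no
Total matches: 4

4


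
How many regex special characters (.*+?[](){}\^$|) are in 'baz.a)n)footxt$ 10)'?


Regex special characters are: . * + ? [ ] ( ) { } \ ^ $ |
Scanning 'baz.a)n)footxt$ 10)':
  pos 3: '.' -> SPECIAL
  pos 5: ')' -> SPECIAL
  pos 7: ')' -> SPECIAL
  pos 14: '$' -> SPECIAL
  pos 18: ')' -> SPECIAL
Special chars found: ['.', ')', ')', '$', ')']
Total: 5

5


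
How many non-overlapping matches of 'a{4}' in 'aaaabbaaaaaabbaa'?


Pattern 'a{4}' matches exactly 4 consecutive a's (greedy, non-overlapping).
String: 'aaaabbaaaaaabbaa'
Scanning for runs of a's:
  Run at pos 0: 'aaaa' (length 4) -> 1 match(es)
  Run at pos 6: 'aaaaaa' (length 6) -> 1 match(es)
  Run at pos 14: 'aa' (length 2) -> 0 match(es)
Matches found: ['aaaa', 'aaaa']
Total: 2

2


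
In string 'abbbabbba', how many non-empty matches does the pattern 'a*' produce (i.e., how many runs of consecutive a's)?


Pattern 'a*' matches zero or more a's. We want non-empty runs of consecutive a's.
String: 'abbbabbba'
Walking through the string to find runs of a's:
  Run 1: positions 0-0 -> 'a'
  Run 2: positions 4-4 -> 'a'
  Run 3: positions 8-8 -> 'a'
Non-empty runs found: ['a', 'a', 'a']
Count: 3

3


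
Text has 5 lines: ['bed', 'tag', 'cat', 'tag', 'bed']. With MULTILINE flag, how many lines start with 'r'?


With MULTILINE flag, ^ matches the start of each line.
Lines: ['bed', 'tag', 'cat', 'tag', 'bed']
Checking which lines start with 'r':
  Line 1: 'bed' -> no
  Line 2: 'tag' -> no
  Line 3: 'cat' -> no
  Line 4: 'tag' -> no
  Line 5: 'bed' -> no
Matching lines: []
Count: 0

0


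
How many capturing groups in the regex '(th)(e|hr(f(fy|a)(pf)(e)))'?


To count capturing groups, count each '(' that starts a group.
Pattern: '(th)(e|hr(f(fy|a)(pf)(e)))'
Walking through the pattern:
  Position 0: '(' -> group #1
  Position 4: '(' -> group #2
  Position 9: '(' -> group #3
  Position 11: '(' -> group #4
  Position 17: '(' -> group #5
  Position 21: '(' -> group #6
Total capturing groups: 6

6


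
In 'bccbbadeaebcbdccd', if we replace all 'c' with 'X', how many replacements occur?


re.sub('c', 'X', text) replaces every occurrence of 'c' with 'X'.
Text: 'bccbbadeaebcbdccd'
Scanning for 'c':
  pos 1: 'c' -> replacement #1
  pos 2: 'c' -> replacement #2
  pos 11: 'c' -> replacement #3
  pos 14: 'c' -> replacement #4
  pos 15: 'c' -> replacement #5
Total replacements: 5

5


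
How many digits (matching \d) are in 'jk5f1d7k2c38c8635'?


\d matches any digit 0-9.
Scanning 'jk5f1d7k2c38c8635':
  pos 2: '5' -> DIGIT
  pos 4: '1' -> DIGIT
  pos 6: '7' -> DIGIT
  pos 8: '2' -> DIGIT
  pos 10: '3' -> DIGIT
  pos 11: '8' -> DIGIT
  pos 13: '8' -> DIGIT
  pos 14: '6' -> DIGIT
  pos 15: '3' -> DIGIT
  pos 16: '5' -> DIGIT
Digits found: ['5', '1', '7', '2', '3', '8', '8', '6', '3', '5']
Total: 10

10


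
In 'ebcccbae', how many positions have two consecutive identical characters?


Looking for consecutive identical characters in 'ebcccbae':
  pos 0-1: 'e' vs 'b' -> different
  pos 1-2: 'b' vs 'c' -> different
  pos 2-3: 'c' vs 'c' -> MATCH ('cc')
  pos 3-4: 'c' vs 'c' -> MATCH ('cc')
  pos 4-5: 'c' vs 'b' -> different
  pos 5-6: 'b' vs 'a' -> different
  pos 6-7: 'a' vs 'e' -> different
Consecutive identical pairs: ['cc', 'cc']
Count: 2

2


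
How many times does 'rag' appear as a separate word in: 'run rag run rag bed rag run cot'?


Scanning each word for exact match 'rag':
  Word 1: 'run' -> no
  Word 2: 'rag' -> MATCH
  Word 3: 'run' -> no
  Word 4: 'rag' -> MATCH
  Word 5: 'bed' -> no
  Word 6: 'rag' -> MATCH
  Word 7: 'run' -> no
  Word 8: 'cot' -> no
Total matches: 3

3


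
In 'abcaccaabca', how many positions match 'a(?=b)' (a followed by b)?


Lookahead 'a(?=b)' matches 'a' only when followed by 'b'.
String: 'abcaccaabca'
Checking each position where char is 'a':
  pos 0: 'a' -> MATCH (next='b')
  pos 3: 'a' -> no (next='c')
  pos 6: 'a' -> no (next='a')
  pos 7: 'a' -> MATCH (next='b')
Matching positions: [0, 7]
Count: 2

2


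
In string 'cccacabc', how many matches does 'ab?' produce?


Pattern 'ab?' matches 'a' optionally followed by 'b'.
String: 'cccacabc'
Scanning left to right for 'a' then checking next char:
  Match 1: 'a' (a not followed by b)
  Match 2: 'ab' (a followed by b)
Total matches: 2

2


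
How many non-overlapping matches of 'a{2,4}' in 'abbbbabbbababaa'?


Pattern 'a{2,4}' matches between 2 and 4 consecutive a's (greedy).
String: 'abbbbabbbababaa'
Finding runs of a's and applying greedy matching:
  Run at pos 0: 'a' (length 1)
  Run at pos 5: 'a' (length 1)
  Run at pos 9: 'a' (length 1)
  Run at pos 11: 'a' (length 1)
  Run at pos 13: 'aa' (length 2)
Matches: ['aa']
Count: 1

1


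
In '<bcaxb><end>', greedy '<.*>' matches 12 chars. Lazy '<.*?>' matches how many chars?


Greedy '<.*>' tries to match as MUCH as possible.
Lazy '<.*?>' tries to match as LITTLE as possible.

String: '<bcaxb><end>'
Greedy '<.*>' starts at first '<' and extends to the LAST '>': '<bcaxb><end>' (12 chars)
Lazy '<.*?>' starts at first '<' and stops at the FIRST '>': '<bcaxb>' (7 chars)

7


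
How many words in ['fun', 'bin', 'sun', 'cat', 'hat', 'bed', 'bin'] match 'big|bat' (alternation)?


Alternation 'big|bat' matches either 'big' or 'bat'.
Checking each word:
  'fun' -> no
  'bin' -> no
  'sun' -> no
  'cat' -> no
  'hat' -> no
  'bed' -> no
  'bin' -> no
Matches: []
Count: 0

0


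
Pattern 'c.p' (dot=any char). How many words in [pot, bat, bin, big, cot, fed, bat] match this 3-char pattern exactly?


Pattern 'c.p' means: starts with 'c', any single char, ends with 'p'.
Checking each word (must be exactly 3 chars):
  'pot' (len=3): no
  'bat' (len=3): no
  'bin' (len=3): no
  'big' (len=3): no
  'cot' (len=3): no
  'fed' (len=3): no
  'bat' (len=3): no
Matching words: []
Total: 0

0


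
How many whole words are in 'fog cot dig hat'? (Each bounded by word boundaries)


Word boundaries (\b) mark the start/end of each word.
Text: 'fog cot dig hat'
Splitting by whitespace:
  Word 1: 'fog'
  Word 2: 'cot'
  Word 3: 'dig'
  Word 4: 'hat'
Total whole words: 4

4


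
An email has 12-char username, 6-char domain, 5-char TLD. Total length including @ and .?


An email address has format: username@domain.tld
Username length: 12
'@' character: 1
Domain length: 6
'.' character: 1
TLD length: 5
Total = 12 + 1 + 6 + 1 + 5 = 25

25


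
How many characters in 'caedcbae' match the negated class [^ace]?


Negated class [^ace] matches any char NOT in {a, c, e}
Scanning 'caedcbae':
  pos 0: 'c' -> no (excluded)
  pos 1: 'a' -> no (excluded)
  pos 2: 'e' -> no (excluded)
  pos 3: 'd' -> MATCH
  pos 4: 'c' -> no (excluded)
  pos 5: 'b' -> MATCH
  pos 6: 'a' -> no (excluded)
  pos 7: 'e' -> no (excluded)
Total matches: 2

2


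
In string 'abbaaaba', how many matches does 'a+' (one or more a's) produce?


Pattern 'a+' matches one or more consecutive a's.
String: 'abbaaaba'
Scanning for runs of a:
  Match 1: 'a' (length 1)
  Match 2: 'aaa' (length 3)
  Match 3: 'a' (length 1)
Total matches: 3

3


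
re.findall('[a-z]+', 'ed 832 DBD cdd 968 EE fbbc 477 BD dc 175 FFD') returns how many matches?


Pattern '[a-z]+' finds one or more lowercase letters.
Text: 'ed 832 DBD cdd 968 EE fbbc 477 BD dc 175 FFD'
Scanning for matches:
  Match 1: 'ed'
  Match 2: 'cdd'
  Match 3: 'fbbc'
  Match 4: 'dc'
Total matches: 4

4


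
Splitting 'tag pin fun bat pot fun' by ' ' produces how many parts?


Splitting by ' ' breaks the string at each occurrence of the separator.
Text: 'tag pin fun bat pot fun'
Parts after split:
  Part 1: 'tag'
  Part 2: 'pin'
  Part 3: 'fun'
  Part 4: 'bat'
  Part 5: 'pot'
  Part 6: 'fun'
Total parts: 6

6


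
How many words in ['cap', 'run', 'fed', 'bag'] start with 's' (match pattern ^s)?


Pattern ^s anchors to start of word. Check which words begin with 's':
  'cap' -> no
  'run' -> no
  'fed' -> no
  'bag' -> no
Matching words: []
Count: 0

0


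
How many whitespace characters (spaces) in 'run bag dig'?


\s matches whitespace characters (spaces, tabs, etc.).
Text: 'run bag dig'
This text has 3 words separated by spaces.
Number of spaces = number of words - 1 = 3 - 1 = 2

2


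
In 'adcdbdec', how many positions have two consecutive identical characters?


Looking for consecutive identical characters in 'adcdbdec':
  pos 0-1: 'a' vs 'd' -> different
  pos 1-2: 'd' vs 'c' -> different
  pos 2-3: 'c' vs 'd' -> different
  pos 3-4: 'd' vs 'b' -> different
  pos 4-5: 'b' vs 'd' -> different
  pos 5-6: 'd' vs 'e' -> different
  pos 6-7: 'e' vs 'c' -> different
Consecutive identical pairs: []
Count: 0

0


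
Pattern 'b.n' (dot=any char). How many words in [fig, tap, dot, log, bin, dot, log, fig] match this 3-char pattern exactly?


Pattern 'b.n' means: starts with 'b', any single char, ends with 'n'.
Checking each word (must be exactly 3 chars):
  'fig' (len=3): no
  'tap' (len=3): no
  'dot' (len=3): no
  'log' (len=3): no
  'bin' (len=3): MATCH
  'dot' (len=3): no
  'log' (len=3): no
  'fig' (len=3): no
Matching words: ['bin']
Total: 1

1


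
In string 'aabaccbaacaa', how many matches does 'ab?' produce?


Pattern 'ab?' matches 'a' optionally followed by 'b'.
String: 'aabaccbaacaa'
Scanning left to right for 'a' then checking next char:
  Match 1: 'a' (a not followed by b)
  Match 2: 'ab' (a followed by b)
  Match 3: 'a' (a not followed by b)
  Match 4: 'a' (a not followed by b)
  Match 5: 'a' (a not followed by b)
  Match 6: 'a' (a not followed by b)
  Match 7: 'a' (a not followed by b)
Total matches: 7

7


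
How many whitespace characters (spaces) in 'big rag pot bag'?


\s matches whitespace characters (spaces, tabs, etc.).
Text: 'big rag pot bag'
This text has 4 words separated by spaces.
Number of spaces = number of words - 1 = 4 - 1 = 3

3


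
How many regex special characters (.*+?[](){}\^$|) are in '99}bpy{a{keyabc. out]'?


Regex special characters are: . * + ? [ ] ( ) { } \ ^ $ |
Scanning '99}bpy{a{keyabc. out]':
  pos 2: '}' -> SPECIAL
  pos 6: '{' -> SPECIAL
  pos 8: '{' -> SPECIAL
  pos 15: '.' -> SPECIAL
  pos 20: ']' -> SPECIAL
Special chars found: ['}', '{', '{', '.', ']']
Total: 5

5


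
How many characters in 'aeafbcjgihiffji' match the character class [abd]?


Character class [abd] matches any of: {a, b, d}
Scanning string 'aeafbcjgihiffji' character by character:
  pos 0: 'a' -> MATCH
  pos 1: 'e' -> no
  pos 2: 'a' -> MATCH
  pos 3: 'f' -> no
  pos 4: 'b' -> MATCH
  pos 5: 'c' -> no
  pos 6: 'j' -> no
  pos 7: 'g' -> no
  pos 8: 'i' -> no
  pos 9: 'h' -> no
  pos 10: 'i' -> no
  pos 11: 'f' -> no
  pos 12: 'f' -> no
  pos 13: 'j' -> no
  pos 14: 'i' -> no
Total matches: 3

3
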